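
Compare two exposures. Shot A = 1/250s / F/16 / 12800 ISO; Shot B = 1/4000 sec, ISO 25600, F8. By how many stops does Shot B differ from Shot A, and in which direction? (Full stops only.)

Aperture: f/16 → f/11 → f/8 — 2 stops wider (brighter).
Shutter speed: 1/250 → 1/500 → 1/1000 → 1/2000 → 1/4000 — 4 stops faster (darker).
ISO: 12800 → 25600 — 1 stop raised (brighter).
Net: +2 −4 +1 = −1 stop.

1 stop darker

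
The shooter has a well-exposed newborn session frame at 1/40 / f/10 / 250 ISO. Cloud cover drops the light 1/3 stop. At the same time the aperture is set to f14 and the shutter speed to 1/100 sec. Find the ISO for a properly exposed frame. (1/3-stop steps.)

Scene light: 1/3 stop darker.
Aperture: f/10 → f/11 → f/13 → f/14 — 1 stop stopped down (darker).
Shutter speed: 1/40 → 1/50 → 1/60 → 1/80 → 1/100 — 1 1/3 stops shorter (darker).
Net so far: 2 2/3 stops darker. ISO: 250 → 320 → 400 → 500 → 640 → 800 → 1000 → 1250 → 1600.

ISO 1600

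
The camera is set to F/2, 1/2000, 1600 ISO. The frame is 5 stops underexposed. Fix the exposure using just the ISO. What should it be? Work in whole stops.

ISO 51200

Underexposed by 5 stops → need 5 stops brighter.
ISO: 1600 → 3200 → 6400 → 12800 → 25600 → 51200.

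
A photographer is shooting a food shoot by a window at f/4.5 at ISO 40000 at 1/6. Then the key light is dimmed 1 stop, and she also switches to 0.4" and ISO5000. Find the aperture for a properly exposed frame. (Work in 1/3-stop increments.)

Scene light: 1 stop darker.
Shutter speed: 1/6 → 1/5 → 1/4 → 0.3 → 0.4 — 1 1/3 stops longer (brighter).
ISO: 40000 → 32000 → 25600 → 20000 → 16000 → 12800 → 10000 → 8000 → 6400 → 5000 — 3 stops dropped (darker).
Net so far: 2 2/3 stops darker. Aperture: f/4.5 → f/4 → f/3.5 → f/3.2 → f/2.8 → f/2.5 → f/2.2 → f/2 → f/1.8.

f/1.8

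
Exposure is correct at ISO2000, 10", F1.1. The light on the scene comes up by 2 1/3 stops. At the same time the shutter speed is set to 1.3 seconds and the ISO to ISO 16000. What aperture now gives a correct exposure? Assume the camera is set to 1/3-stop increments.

Scene light: 2 1/3 stops brighter.
Shutter speed: 10 → 8 → 6 → 5 → 4 → 3.2 → 2.5 → 2 → 1.6 → 1.3 — 3 stops shorter (darker).
ISO: 2000 → 2500 → 3200 → 4000 → 5000 → 6400 → 8000 → 10000 → 12800 → 16000 — 3 stops raised (brighter).
Net so far: 2 1/3 stops brighter. Aperture: f/1.1 → f/1.2 → f/1.4 → f/1.6 → f/1.8 → f/2 → f/2.2 → f/2.5.

f/2.5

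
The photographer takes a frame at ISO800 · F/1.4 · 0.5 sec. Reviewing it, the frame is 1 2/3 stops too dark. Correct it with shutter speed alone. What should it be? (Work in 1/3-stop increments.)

Underexposed by 1 2/3 stops → need 1 2/3 stops brighter.
Shutter speed: 0.5 → 0.6 → 0.8 → 1 → 1.3 → 1.6.

1.6 s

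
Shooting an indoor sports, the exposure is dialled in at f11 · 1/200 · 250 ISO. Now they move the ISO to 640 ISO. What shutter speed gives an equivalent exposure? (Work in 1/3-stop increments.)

ISO: 250 → 320 → 400 → 500 → 640 — 1 1/3 stops higher (brighter).
Need 1 1/3 stops darker from the shutter speed: 1/200 → 1/250 → 1/320 → 1/400 → 1/500.

1/500s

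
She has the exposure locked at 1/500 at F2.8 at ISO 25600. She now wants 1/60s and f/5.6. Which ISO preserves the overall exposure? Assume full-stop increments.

Shutter speed: 1/500 → 1/250 → 1/125 → 1/60 — 3 stops longer (brighter).
Aperture: f/2.8 → f/4 → f/5.6 — 2 stops narrower (darker).
Net change so far: 1 stop brighter. Offset with the ISO: 25600 → 12800.

ISO 12800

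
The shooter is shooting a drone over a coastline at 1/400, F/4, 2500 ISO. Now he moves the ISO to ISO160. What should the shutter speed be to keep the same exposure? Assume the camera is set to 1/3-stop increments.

ISO: 2500 → 2000 → 1600 → 1250 → 1000 → 800 → 640 → 500 → 400 → 320 → 250 → 200 → 160 — 4 stops dropped (darker).
Need 4 stops brighter from the shutter speed: 1/400 → 1/320 → 1/250 → 1/200 → 1/160 → 1/125 → 1/100 → 1/80 → 1/60 → 1/50 → 1/40 → 1/30 → 1/25.

1/25s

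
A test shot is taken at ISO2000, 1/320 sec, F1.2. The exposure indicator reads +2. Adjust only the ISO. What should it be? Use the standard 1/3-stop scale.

Overexposed by 2 stops → need 2 stops darker.
ISO: 2000 → 1600 → 1250 → 1000 → 800 → 640 → 500.

ISO 500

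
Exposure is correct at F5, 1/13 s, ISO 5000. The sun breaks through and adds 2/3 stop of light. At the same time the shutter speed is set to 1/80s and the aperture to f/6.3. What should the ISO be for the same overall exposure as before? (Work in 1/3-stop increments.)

ISO 32000

Scene light: 2/3 stop brighter.
Shutter speed: 1/13 → 1/15 → 1/20 → 1/25 → 1/30 → 1/40 → 1/50 → 1/60 → 1/80 — 2 2/3 stops faster (darker).
Aperture: f/5 → f/5.6 → f/6.3 — 2/3 stop narrower (darker).
Net so far: 2 2/3 stops darker. ISO: 5000 → 6400 → 8000 → 10000 → 12800 → 16000 → 20000 → 25600 → 32000.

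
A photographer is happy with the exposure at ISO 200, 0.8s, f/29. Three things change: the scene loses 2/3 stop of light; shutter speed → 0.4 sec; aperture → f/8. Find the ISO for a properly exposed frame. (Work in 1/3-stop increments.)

Scene light: 2/3 stop darker.
Shutter speed: 0.8 → 0.6 → 0.5 → 0.4 — 1 stop faster (darker).
Aperture: f/29 → f/25 → f/22 → f/20 → f/18 → f/16 → f/14 → f/13 → f/11 → f/10 → f/9 → f/8 — 3 2/3 stops wider (brighter).
Net so far: 2 stops brighter. ISO: 200 → 160 → 125 → 100 → 80 → 64 → 50.

ISO 50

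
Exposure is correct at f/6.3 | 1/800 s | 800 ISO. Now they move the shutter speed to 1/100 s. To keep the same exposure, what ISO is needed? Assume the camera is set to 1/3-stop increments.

ISO 100

Shutter speed: 1/800 → 1/640 → 1/500 → 1/400 → 1/320 → 1/250 → 1/200 → 1/160 → 1/125 → 1/100 — 3 stops longer (brighter).
Need 3 stops darker from the ISO: 800 → 640 → 500 → 400 → 320 → 250 → 200 → 160 → 125 → 100.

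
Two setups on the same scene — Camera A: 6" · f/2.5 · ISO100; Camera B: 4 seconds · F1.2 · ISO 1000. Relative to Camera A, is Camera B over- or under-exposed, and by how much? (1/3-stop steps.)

Aperture: f/2.5 → f/2.2 → f/2 → f/1.8 → f/1.6 → f/1.4 → f/1.2 — 2 stops larger aperture (brighter).
Shutter speed: 6 → 5 → 4 — 2/3 stop shorter (darker).
ISO: 100 → 125 → 160 → 200 → 250 → 320 → 400 → 500 → 640 → 800 → 1000 — 3 1/3 stops higher (brighter).
Net: +2 −2/3 +3 1/3 = +4 2/3 stops.

4 2/3 stops brighter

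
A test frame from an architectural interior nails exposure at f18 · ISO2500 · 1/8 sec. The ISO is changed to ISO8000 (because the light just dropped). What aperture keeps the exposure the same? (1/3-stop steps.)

ISO: 2500 → 3200 → 4000 → 5000 → 6400 → 8000 — 1 2/3 stops raised (brighter).
Need 1 2/3 stops darker from the aperture: f/18 → f/20 → f/22 → f/25 → f/29 → f/32.

f/32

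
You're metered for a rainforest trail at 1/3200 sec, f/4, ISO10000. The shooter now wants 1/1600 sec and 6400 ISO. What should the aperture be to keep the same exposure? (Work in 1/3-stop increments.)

Shutter speed: 1/3200 → 1/2500 → 1/2000 → 1/1600 — 1 stop longer (brighter).
ISO: 10000 → 8000 → 6400 — 2/3 stop lower (darker).
Net change so far: 1/3 stop brighter. Offset with the aperture: f/4 → f/4.5.

f/4.5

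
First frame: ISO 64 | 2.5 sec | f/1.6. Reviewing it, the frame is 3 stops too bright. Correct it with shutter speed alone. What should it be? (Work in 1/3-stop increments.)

Overexposed by 3 stops → need 3 stops darker.
Shutter speed: 2.5 → 2 → 1.6 → 1.3 → 1 → 0.8 → 0.6 → 0.5 → 0.4 → 0.3.

0.3 s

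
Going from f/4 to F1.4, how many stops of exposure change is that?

f/4 → f/2.8 → f/2 → f/1.4 — count the steps: 3 stops.

3 stops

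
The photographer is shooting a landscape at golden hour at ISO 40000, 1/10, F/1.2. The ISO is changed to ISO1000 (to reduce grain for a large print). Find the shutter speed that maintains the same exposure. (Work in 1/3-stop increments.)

4 s

ISO: 40000 → 32000 → 25600 → 20000 → 16000 → 12800 → 10000 → 8000 → 6400 → 5000 → 4000 → 3200 → 2500 → 2000 → 1600 → 1250 → 1000 — 5 1/3 stops lower (darker).
Need 5 1/3 stops brighter from the shutter speed: 1/10 → 1/8 → 1/6 → 1/5 → 1/4 → 0.3 → 0.4 → 0.5 → 0.6 → 0.8 → 1 → 1.3 → 1.6 → 2 → 2.5 → 3.2 → 4.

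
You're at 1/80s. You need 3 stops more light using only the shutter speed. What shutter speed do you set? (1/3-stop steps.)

Shutter speed: 1/80 → 1/60 → 1/50 → 1/40 → 1/30 → 1/25 → 1/20 → 1/15 → 1/13 → 1/10 — 3 stops slower (brighter).

1/10s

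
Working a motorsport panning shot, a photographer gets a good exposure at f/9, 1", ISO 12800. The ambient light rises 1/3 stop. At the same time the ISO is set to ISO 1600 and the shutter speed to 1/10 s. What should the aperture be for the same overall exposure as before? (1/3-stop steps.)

f/1.1

Scene light: 1/3 stop brighter.
ISO: 12800 → 10000 → 8000 → 6400 → 5000 → 4000 → 3200 → 2500 → 2000 → 1600 — 3 stops lower (darker).
Shutter speed: 1 → 0.8 → 0.6 → 0.5 → 0.4 → 0.3 → 1/4 → 1/5 → 1/6 → 1/8 → 1/10 — 3 1/3 stops faster (darker).
Net so far: 6 stops darker. Aperture: f/9 → f/8 → f/7.1 → f/6.3 → f/5.6 → f/5 → f/4.5 → f/4 → f/3.5 → f/3.2 → f/2.8 → f/2.5 → f/2.2 → f/2 → f/1.8 → f/1.6 → f/1.4 → f/1.2 → f/1.1.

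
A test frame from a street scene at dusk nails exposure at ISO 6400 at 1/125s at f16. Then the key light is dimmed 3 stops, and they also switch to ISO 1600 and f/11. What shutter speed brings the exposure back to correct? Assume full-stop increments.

1/8s

Scene light: 3 stops darker.
ISO: 6400 → 3200 → 1600 — 2 stops dropped (darker).
Aperture: f/16 → f/11 — 1 stop larger aperture (brighter).
Net so far: 4 stops darker. Shutter speed: 1/125 → 1/60 → 1/30 → 1/15 → 1/8.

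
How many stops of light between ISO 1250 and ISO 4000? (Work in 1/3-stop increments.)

1250 → 1600 → 2000 → 2500 → 3200 → 4000 — count the steps: 5 third-stops = 1 2/3 stops.

1 2/3 stops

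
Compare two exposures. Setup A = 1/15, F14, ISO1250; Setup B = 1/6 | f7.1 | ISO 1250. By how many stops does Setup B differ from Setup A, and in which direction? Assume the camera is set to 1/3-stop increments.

3 1/3 stops brighter

Aperture: f/14 → f/13 → f/11 → f/10 → f/9 → f/8 → f/7.1 — 2 stops wider (brighter).
Shutter speed: 1/15 → 1/13 → 1/10 → 1/8 → 1/6 — 1 1/3 stops slower (brighter).
ISO: unchanged.
Net: +2 +1 1/3 = +3 1/3 stops.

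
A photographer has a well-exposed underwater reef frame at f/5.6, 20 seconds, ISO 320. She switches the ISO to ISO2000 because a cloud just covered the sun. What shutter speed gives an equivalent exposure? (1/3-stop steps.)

ISO: 320 → 400 → 500 → 640 → 800 → 1000 → 1250 → 1600 → 2000 — 2 2/3 stops higher (brighter).
Need 2 2/3 stops darker from the shutter speed: 20 → 15 → 13 → 10 → 8 → 6 → 5 → 4 → 3.2.

3.2 s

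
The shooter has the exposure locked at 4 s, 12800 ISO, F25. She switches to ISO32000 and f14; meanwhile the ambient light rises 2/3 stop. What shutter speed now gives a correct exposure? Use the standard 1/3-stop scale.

Scene light: 2/3 stop brighter.
ISO: 12800 → 16000 → 20000 → 25600 → 32000 — 1 1/3 stops higher (brighter).
Aperture: f/25 → f/22 → f/20 → f/18 → f/16 → f/14 — 1 2/3 stops larger aperture (brighter).
Net so far: 3 2/3 stops brighter. Shutter speed: 4 → 3.2 → 2.5 → 2 → 1.6 → 1.3 → 1 → 0.8 → 0.6 → 0.5 → 0.4 → 0.3.

0.3 s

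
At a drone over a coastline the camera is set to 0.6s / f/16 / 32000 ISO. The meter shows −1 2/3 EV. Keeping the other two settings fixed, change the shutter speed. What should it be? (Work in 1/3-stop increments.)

2 s

Underexposed by 1 2/3 stops → need 1 2/3 stops brighter.
Shutter speed: 0.6 → 0.8 → 1 → 1.3 → 1.6 → 2.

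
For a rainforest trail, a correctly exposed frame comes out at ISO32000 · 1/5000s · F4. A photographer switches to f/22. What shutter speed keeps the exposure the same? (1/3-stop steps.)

1/160s

Aperture: f/4 → f/4.5 → f/5 → f/5.6 → f/6.3 → f/7.1 → f/8 → f/9 → f/10 → f/11 → f/13 → f/14 → f/16 → f/18 → f/20 → f/22 — 5 stops smaller aperture (darker).
Need 5 stops brighter from the shutter speed: 1/5000 → 1/4000 → 1/3200 → 1/2500 → 1/2000 → 1/1600 → 1/1250 → 1/1000 → 1/800 → 1/640 → 1/500 → 1/400 → 1/320 → 1/250 → 1/200 → 1/160.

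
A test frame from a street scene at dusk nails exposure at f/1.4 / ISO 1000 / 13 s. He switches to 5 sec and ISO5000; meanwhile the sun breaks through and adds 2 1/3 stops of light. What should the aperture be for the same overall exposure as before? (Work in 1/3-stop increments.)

Scene light: 2 1/3 stops brighter.
Shutter speed: 13 → 10 → 8 → 6 → 5 — 1 1/3 stops shorter (darker).
ISO: 1000 → 1250 → 1600 → 2000 → 2500 → 3200 → 4000 → 5000 — 2 1/3 stops raised (brighter).
Net so far: 3 1/3 stops brighter. Aperture: f/1.4 → f/1.6 → f/1.8 → f/2 → f/2.2 → f/2.5 → f/2.8 → f/3.2 → f/3.5 → f/4 → f/4.5.

f/4.5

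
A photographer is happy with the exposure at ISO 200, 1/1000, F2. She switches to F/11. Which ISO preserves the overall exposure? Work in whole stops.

ISO 6400

Aperture: f/2 → f/2.8 → f/4 → f/5.6 → f/8 → f/11 — 5 stops narrower (darker).
Need 5 stops brighter from the ISO: 200 → 400 → 800 → 1600 → 3200 → 6400.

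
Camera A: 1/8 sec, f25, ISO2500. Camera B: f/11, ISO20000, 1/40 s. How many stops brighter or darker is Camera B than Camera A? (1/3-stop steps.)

3 stops brighter

Aperture: f/25 → f/22 → f/20 → f/18 → f/16 → f/14 → f/13 → f/11 — 2 1/3 stops wider (brighter).
Shutter speed: 1/8 → 1/10 → 1/13 → 1/15 → 1/20 → 1/25 → 1/30 → 1/40 — 2 1/3 stops shorter (darker).
ISO: 2500 → 3200 → 4000 → 5000 → 6400 → 8000 → 10000 → 12800 → 16000 → 20000 — 3 stops higher (brighter).
Net: +2 1/3 −2 1/3 +3 = +3 stops.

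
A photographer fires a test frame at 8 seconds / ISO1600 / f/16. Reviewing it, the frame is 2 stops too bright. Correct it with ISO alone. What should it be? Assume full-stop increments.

Overexposed by 2 stops → need 2 stops darker.
ISO: 1600 → 800 → 400.

ISO 400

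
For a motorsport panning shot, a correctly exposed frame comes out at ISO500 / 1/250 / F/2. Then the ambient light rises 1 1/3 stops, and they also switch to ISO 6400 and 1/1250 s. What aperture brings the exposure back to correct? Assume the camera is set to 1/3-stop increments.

f/5

Scene light: 1 1/3 stops brighter.
ISO: 500 → 640 → 800 → 1000 → 1250 → 1600 → 2000 → 2500 → 3200 → 4000 → 5000 → 6400 — 3 2/3 stops raised (brighter).
Shutter speed: 1/250 → 1/320 → 1/400 → 1/500 → 1/640 → 1/800 → 1/1000 → 1/1250 — 2 1/3 stops shorter (darker).
Net so far: 2 2/3 stops brighter. Aperture: f/2 → f/2.2 → f/2.5 → f/2.8 → f/3.2 → f/3.5 → f/4 → f/4.5 → f/5.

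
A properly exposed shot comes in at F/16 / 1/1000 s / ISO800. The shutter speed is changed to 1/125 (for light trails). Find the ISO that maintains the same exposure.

Shutter speed: 1/1000 → 1/500 → 1/250 → 1/125 — 3 stops longer (brighter).
Need 3 stops darker from the ISO: 800 → 400 → 200 → 100.

ISO 100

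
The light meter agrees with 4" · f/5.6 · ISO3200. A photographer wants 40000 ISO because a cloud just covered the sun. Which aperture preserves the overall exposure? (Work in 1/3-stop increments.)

f/20

ISO: 3200 → 4000 → 5000 → 6400 → 8000 → 10000 → 12800 → 16000 → 20000 → 25600 → 32000 → 40000 — 3 2/3 stops higher (brighter).
Need 3 2/3 stops darker from the aperture: f/5.6 → f/6.3 → f/7.1 → f/8 → f/9 → f/10 → f/11 → f/13 → f/14 → f/16 → f/18 → f/20.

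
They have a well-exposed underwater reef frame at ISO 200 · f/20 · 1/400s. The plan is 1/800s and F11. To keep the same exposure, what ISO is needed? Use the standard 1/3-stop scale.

ISO 125

Shutter speed: 1/400 → 1/500 → 1/640 → 1/800 — 1 stop faster (darker).
Aperture: f/20 → f/18 → f/16 → f/14 → f/13 → f/11 — 1 2/3 stops larger aperture (brighter).
Net change so far: 2/3 stop brighter. Offset with the ISO: 200 → 160 → 125.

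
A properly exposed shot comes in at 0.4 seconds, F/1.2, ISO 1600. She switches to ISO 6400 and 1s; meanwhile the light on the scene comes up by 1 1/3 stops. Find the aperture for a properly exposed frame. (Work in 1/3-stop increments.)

f/6.3

Scene light: 1 1/3 stops brighter.
ISO: 1600 → 2000 → 2500 → 3200 → 4000 → 5000 → 6400 — 2 stops higher (brighter).
Shutter speed: 0.4 → 0.5 → 0.6 → 0.8 → 1 — 1 1/3 stops slower (brighter).
Net so far: 4 2/3 stops brighter. Aperture: f/1.2 → f/1.4 → f/1.6 → f/1.8 → f/2 → f/2.2 → f/2.5 → f/2.8 → f/3.2 → f/3.5 → f/4 → f/4.5 → f/5 → f/5.6 → f/6.3.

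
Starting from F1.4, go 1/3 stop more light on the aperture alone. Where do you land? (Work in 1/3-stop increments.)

f/1.2

Aperture: f/1.4 → f/1.2 — 1/3 stop wider (brighter).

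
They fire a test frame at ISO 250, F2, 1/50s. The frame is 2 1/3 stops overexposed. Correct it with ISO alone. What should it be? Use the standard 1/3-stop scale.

Overexposed by 2 1/3 stops → need 2 1/3 stops darker.
ISO: 250 → 200 → 160 → 125 → 100 → 80 → 64 → 50.

ISO 50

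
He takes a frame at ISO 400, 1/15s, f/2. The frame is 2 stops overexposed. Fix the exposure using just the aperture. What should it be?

Overexposed by 2 stops → need 2 stops darker.
Aperture: f/2 → f/2.8 → f/4.

f/4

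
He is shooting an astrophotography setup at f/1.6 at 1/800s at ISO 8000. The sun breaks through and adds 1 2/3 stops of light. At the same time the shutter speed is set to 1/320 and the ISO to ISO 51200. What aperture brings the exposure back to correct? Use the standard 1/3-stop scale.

f/11

Scene light: 1 2/3 stops brighter.
Shutter speed: 1/800 → 1/640 → 1/500 → 1/400 → 1/320 — 1 1/3 stops slower (brighter).
ISO: 8000 → 10000 → 12800 → 16000 → 20000 → 25600 → 32000 → 40000 → 51200 — 2 2/3 stops raised (brighter).
Net so far: 5 2/3 stops brighter. Aperture: f/1.6 → f/1.8 → f/2 → f/2.2 → f/2.5 → f/2.8 → f/3.2 → f/3.5 → f/4 → f/4.5 → f/5 → f/5.6 → f/6.3 → f/7.1 → f/8 → f/9 → f/10 → f/11.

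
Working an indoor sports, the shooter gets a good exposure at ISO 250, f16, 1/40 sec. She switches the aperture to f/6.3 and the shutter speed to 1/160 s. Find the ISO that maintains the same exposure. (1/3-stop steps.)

ISO 160

Aperture: f/16 → f/14 → f/13 → f/11 → f/10 → f/9 → f/8 → f/7.1 → f/6.3 — 2 2/3 stops opened up (brighter).
Shutter speed: 1/40 → 1/50 → 1/60 → 1/80 → 1/100 → 1/125 → 1/160 — 2 stops shorter (darker).
Net change so far: 2/3 stop brighter. Offset with the ISO: 250 → 200 → 160.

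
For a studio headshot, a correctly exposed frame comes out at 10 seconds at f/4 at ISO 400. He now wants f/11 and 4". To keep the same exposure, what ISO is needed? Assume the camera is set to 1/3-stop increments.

Aperture: f/4 → f/4.5 → f/5 → f/5.6 → f/6.3 → f/7.1 → f/8 → f/9 → f/10 → f/11 — 3 stops stopped down (darker).
Shutter speed: 10 → 8 → 6 → 5 → 4 — 1 1/3 stops faster (darker).
Net change so far: 4 1/3 stops darker. Offset with the ISO: 400 → 500 → 640 → 800 → 1000 → 1250 → 1600 → 2000 → 2500 → 3200 → 4000 → 5000 → 6400 → 8000.

ISO 8000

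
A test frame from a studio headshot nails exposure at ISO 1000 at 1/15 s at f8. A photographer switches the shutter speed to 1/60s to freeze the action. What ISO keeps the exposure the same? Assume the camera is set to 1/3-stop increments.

Shutter speed: 1/15 → 1/20 → 1/25 → 1/30 → 1/40 → 1/50 → 1/60 — 2 stops shorter (darker).
Need 2 stops brighter from the ISO: 1000 → 1250 → 1600 → 2000 → 2500 → 3200 → 4000.

ISO 4000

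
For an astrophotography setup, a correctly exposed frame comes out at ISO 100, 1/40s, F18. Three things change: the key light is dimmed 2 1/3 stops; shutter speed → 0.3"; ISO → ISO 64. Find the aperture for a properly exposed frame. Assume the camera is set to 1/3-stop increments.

f/22

Scene light: 2 1/3 stops darker.
Shutter speed: 1/40 → 1/30 → 1/25 → 1/20 → 1/15 → 1/13 → 1/10 → 1/8 → 1/6 → 1/5 → 1/4 → 0.3 — 3 2/3 stops longer (brighter).
ISO: 100 → 80 → 64 — 2/3 stop lower (darker).
Net so far: 2/3 stop brighter. Aperture: f/18 → f/20 → f/22.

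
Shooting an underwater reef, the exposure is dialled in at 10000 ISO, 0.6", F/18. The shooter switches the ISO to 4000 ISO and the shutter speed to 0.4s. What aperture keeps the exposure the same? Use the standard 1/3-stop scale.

f/9

ISO: 10000 → 8000 → 6400 → 5000 → 4000 — 1 1/3 stops lower (darker).
Shutter speed: 0.6 → 0.5 → 0.4 — 2/3 stop faster (darker).
Net change so far: 2 stops darker. Offset with the aperture: f/18 → f/16 → f/14 → f/13 → f/11 → f/10 → f/9.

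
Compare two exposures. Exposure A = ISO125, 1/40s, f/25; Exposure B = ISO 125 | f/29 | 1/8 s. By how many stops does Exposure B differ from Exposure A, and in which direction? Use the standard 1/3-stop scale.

2 stops brighter

Aperture: f/25 → f/29 — 1/3 stop narrower (darker).
Shutter speed: 1/40 → 1/30 → 1/25 → 1/20 → 1/15 → 1/13 → 1/10 → 1/8 — 2 1/3 stops slower (brighter).
ISO: unchanged.
Net: −1/3 +2 1/3 = +2 stops.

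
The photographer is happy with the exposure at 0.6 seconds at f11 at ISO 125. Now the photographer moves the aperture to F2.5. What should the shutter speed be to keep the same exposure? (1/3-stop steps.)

Aperture: f/11 → f/10 → f/9 → f/8 → f/7.1 → f/6.3 → f/5.6 → f/5 → f/4.5 → f/4 → f/3.5 → f/3.2 → f/2.8 → f/2.5 — 4 1/3 stops opened up (brighter).
Need 4 1/3 stops darker from the shutter speed: 0.6 → 0.5 → 0.4 → 0.3 → 1/4 → 1/5 → 1/6 → 1/8 → 1/10 → 1/13 → 1/15 → 1/20 → 1/25 → 1/30.

1/30s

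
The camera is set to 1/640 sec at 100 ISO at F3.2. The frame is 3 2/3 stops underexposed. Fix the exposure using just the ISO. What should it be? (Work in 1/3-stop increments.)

Underexposed by 3 2/3 stops → need 3 2/3 stops brighter.
ISO: 100 → 125 → 160 → 200 → 250 → 320 → 400 → 500 → 640 → 800 → 1000 → 1250.

ISO 1250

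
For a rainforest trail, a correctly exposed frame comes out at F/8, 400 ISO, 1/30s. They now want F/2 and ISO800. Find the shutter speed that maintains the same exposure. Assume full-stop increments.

1/1000s

Aperture: f/8 → f/5.6 → f/4 → f/2.8 → f/2 — 4 stops larger aperture (brighter).
ISO: 400 → 800 — 1 stop higher (brighter).
Net change so far: 5 stops brighter. Offset with the shutter speed: 1/30 → 1/60 → 1/125 → 1/250 → 1/500 → 1/1000.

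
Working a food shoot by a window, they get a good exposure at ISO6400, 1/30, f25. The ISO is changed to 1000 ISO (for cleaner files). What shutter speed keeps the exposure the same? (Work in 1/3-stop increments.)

ISO: 6400 → 5000 → 4000 → 3200 → 2500 → 2000 → 1600 → 1250 → 1000 — 2 2/3 stops dropped (darker).
Need 2 2/3 stops brighter from the shutter speed: 1/30 → 1/25 → 1/20 → 1/15 → 1/13 → 1/10 → 1/8 → 1/6 → 1/5.

1/5s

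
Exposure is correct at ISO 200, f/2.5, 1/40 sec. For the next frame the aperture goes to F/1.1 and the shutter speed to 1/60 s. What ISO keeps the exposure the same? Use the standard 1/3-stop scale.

Aperture: f/2.5 → f/2.2 → f/2 → f/1.8 → f/1.6 → f/1.4 → f/1.2 → f/1.1 — 2 1/3 stops larger aperture (brighter).
Shutter speed: 1/40 → 1/50 → 1/60 — 2/3 stop faster (darker).
Net change so far: 1 2/3 stops brighter. Offset with the ISO: 200 → 160 → 125 → 100 → 80 → 64.

ISO 64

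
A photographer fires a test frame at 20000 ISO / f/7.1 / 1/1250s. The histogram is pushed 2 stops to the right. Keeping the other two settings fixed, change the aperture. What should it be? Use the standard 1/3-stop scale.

f/14

Overexposed by 2 stops → need 2 stops darker.
Aperture: f/7.1 → f/8 → f/9 → f/10 → f/11 → f/13 → f/14.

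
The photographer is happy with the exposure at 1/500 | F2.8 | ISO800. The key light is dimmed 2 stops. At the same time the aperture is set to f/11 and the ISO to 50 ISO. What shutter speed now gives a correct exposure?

2 s

Scene light: 2 stops darker.
Aperture: f/2.8 → f/4 → f/5.6 → f/8 → f/11 — 4 stops stopped down (darker).
ISO: 800 → 400 → 200 → 100 → 50 — 4 stops dropped (darker).
Net so far: 10 stops darker. Shutter speed: 1/500 → 1/250 → 1/125 → 1/60 → 1/30 → 1/15 → 1/8 → 1/4 → 1/2 → 1 → 2.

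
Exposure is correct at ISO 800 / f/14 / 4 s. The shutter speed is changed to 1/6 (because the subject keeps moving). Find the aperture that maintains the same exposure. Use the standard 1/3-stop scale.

f/2.8

Shutter speed: 4 → 3.2 → 2.5 → 2 → 1.6 → 1.3 → 1 → 0.8 → 0.6 → 0.5 → 0.4 → 0.3 → 1/4 → 1/5 → 1/6 — 4 2/3 stops shorter (darker).
Need 4 2/3 stops brighter from the aperture: f/14 → f/13 → f/11 → f/10 → f/9 → f/8 → f/7.1 → f/6.3 → f/5.6 → f/5 → f/4.5 → f/4 → f/3.5 → f/3.2 → f/2.8.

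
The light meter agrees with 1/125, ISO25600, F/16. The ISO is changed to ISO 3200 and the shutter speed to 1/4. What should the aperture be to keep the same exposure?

ISO: 25600 → 12800 → 6400 → 3200 — 3 stops dropped (darker).
Shutter speed: 1/125 → 1/60 → 1/30 → 1/15 → 1/8 → 1/4 — 5 stops slower (brighter).
Net change so far: 2 stops brighter. Offset with the aperture: f/16 → f/22 → f/32.

f/32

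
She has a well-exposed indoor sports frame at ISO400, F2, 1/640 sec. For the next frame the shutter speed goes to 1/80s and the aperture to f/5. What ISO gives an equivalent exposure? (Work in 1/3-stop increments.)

ISO 320

Shutter speed: 1/640 → 1/500 → 1/400 → 1/320 → 1/250 → 1/200 → 1/160 → 1/125 → 1/100 → 1/80 — 3 stops slower (brighter).
Aperture: f/2 → f/2.2 → f/2.5 → f/2.8 → f/3.2 → f/3.5 → f/4 → f/4.5 → f/5 — 2 2/3 stops smaller aperture (darker).
Net change so far: 1/3 stop brighter. Offset with the ISO: 400 → 320.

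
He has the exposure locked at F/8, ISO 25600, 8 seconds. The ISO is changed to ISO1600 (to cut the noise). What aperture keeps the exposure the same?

ISO: 25600 → 12800 → 6400 → 3200 → 1600 — 4 stops dropped (darker).
Need 4 stops brighter from the aperture: f/8 → f/5.6 → f/4 → f/2.8 → f/2.

f/2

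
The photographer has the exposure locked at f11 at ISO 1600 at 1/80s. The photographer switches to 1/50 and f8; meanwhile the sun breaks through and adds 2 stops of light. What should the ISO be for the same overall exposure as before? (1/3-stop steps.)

Scene light: 2 stops brighter.
Shutter speed: 1/80 → 1/60 → 1/50 — 2/3 stop slower (brighter).
Aperture: f/11 → f/10 → f/9 → f/8 — 1 stop opened up (brighter).
Net so far: 3 2/3 stops brighter. ISO: 1600 → 1250 → 1000 → 800 → 640 → 500 → 400 → 320 → 250 → 200 → 160 → 125.

ISO 125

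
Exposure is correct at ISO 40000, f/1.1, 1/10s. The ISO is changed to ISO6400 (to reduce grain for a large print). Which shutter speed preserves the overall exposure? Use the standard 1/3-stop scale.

0.6 s

ISO: 40000 → 32000 → 25600 → 20000 → 16000 → 12800 → 10000 → 8000 → 6400 — 2 2/3 stops dropped (darker).
Need 2 2/3 stops brighter from the shutter speed: 1/10 → 1/8 → 1/6 → 1/5 → 1/4 → 0.3 → 0.4 → 0.5 → 0.6.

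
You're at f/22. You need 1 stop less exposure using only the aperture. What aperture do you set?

f/32

Aperture: f/22 → f/32 — 1 stop narrower (darker).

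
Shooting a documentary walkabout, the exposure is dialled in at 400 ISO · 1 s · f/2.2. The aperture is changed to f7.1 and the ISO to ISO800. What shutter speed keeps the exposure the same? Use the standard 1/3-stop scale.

Aperture: f/2.2 → f/2.5 → f/2.8 → f/3.2 → f/3.5 → f/4 → f/4.5 → f/5 → f/5.6 → f/6.3 → f/7.1 — 3 1/3 stops smaller aperture (darker).
ISO: 400 → 500 → 640 → 800 — 1 stop higher (brighter).
Net change so far: 2 1/3 stops darker. Offset with the shutter speed: 1 → 1.3 → 1.6 → 2 → 2.5 → 3.2 → 4 → 5.

5 s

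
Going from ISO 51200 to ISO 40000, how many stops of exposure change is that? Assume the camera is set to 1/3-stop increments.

1/3 stop

51200 → 40000 — count the steps: 1 third-stops = 1/3 stop.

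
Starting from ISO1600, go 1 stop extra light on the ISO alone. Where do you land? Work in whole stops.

ISO: 1600 → 3200 — 1 stop higher (brighter).

ISO 3200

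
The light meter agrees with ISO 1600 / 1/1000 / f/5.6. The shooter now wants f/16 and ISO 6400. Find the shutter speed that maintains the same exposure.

1/500s

Aperture: f/5.6 → f/8 → f/11 → f/16 — 3 stops smaller aperture (darker).
ISO: 1600 → 3200 → 6400 — 2 stops higher (brighter).
Net change so far: 1 stop darker. Offset with the shutter speed: 1/1000 → 1/500.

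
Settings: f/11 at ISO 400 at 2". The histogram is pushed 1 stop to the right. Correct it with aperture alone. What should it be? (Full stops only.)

f/16

Overexposed by 1 stop → need 1 stop darker.
Aperture: f/11 → f/16.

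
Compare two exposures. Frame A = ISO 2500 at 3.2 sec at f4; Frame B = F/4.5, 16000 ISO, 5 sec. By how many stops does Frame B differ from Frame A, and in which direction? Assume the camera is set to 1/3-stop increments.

Aperture: f/4 → f/4.5 — 1/3 stop narrower (darker).
Shutter speed: 3.2 → 4 → 5 — 2/3 stop slower (brighter).
ISO: 2500 → 3200 → 4000 → 5000 → 6400 → 8000 → 10000 → 12800 → 16000 — 2 2/3 stops raised (brighter).
Net: −1/3 +2/3 +2 2/3 = +3 stops.

3 stops brighter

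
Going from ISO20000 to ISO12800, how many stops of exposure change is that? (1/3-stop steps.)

20000 → 16000 → 12800 — count the steps: 2 third-stops = 2/3 stop.

2/3 stop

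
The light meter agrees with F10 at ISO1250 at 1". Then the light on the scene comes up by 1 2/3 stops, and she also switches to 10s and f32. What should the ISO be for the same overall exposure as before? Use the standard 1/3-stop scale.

ISO 400

Scene light: 1 2/3 stops brighter.
Shutter speed: 1 → 1.3 → 1.6 → 2 → 2.5 → 3.2 → 4 → 5 → 6 → 8 → 10 — 3 1/3 stops slower (brighter).
Aperture: f/10 → f/11 → f/13 → f/14 → f/16 → f/18 → f/20 → f/22 → f/25 → f/29 → f/32 — 3 1/3 stops smaller aperture (darker).
Net so far: 1 2/3 stops brighter. ISO: 1250 → 1000 → 800 → 640 → 500 → 400.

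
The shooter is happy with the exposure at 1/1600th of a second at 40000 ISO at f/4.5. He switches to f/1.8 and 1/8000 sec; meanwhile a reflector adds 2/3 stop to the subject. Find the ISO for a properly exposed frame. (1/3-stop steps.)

ISO 20000

Scene light: 2/3 stop brighter.
Aperture: f/4.5 → f/4 → f/3.5 → f/3.2 → f/2.8 → f/2.5 → f/2.2 → f/2 → f/1.8 — 2 2/3 stops larger aperture (brighter).
Shutter speed: 1/1600 → 1/2000 → 1/2500 → 1/3200 → 1/4000 → 1/5000 → 1/6400 → 1/8000 — 2 1/3 stops shorter (darker).
Net so far: 1 stop brighter. ISO: 40000 → 32000 → 25600 → 20000.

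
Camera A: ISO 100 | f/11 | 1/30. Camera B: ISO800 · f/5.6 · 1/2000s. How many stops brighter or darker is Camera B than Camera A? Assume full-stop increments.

Aperture: f/11 → f/8 → f/5.6 — 2 stops larger aperture (brighter).
Shutter speed: 1/30 → 1/60 → 1/125 → 1/250 → 1/500 → 1/1000 → 1/2000 — 6 stops shorter (darker).
ISO: 100 → 200 → 400 → 800 — 3 stops higher (brighter).
Net: +2 −6 +3 = −1 stop.

1 stop darker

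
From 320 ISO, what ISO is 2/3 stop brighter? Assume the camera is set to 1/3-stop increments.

ISO 500

ISO: 320 → 400 → 500 — 2/3 stop higher (brighter).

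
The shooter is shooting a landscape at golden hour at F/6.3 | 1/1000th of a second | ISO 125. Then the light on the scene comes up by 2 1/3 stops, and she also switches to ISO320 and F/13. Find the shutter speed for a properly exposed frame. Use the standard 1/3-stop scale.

Scene light: 2 1/3 stops brighter.
ISO: 125 → 160 → 200 → 250 → 320 — 1 1/3 stops higher (brighter).
Aperture: f/6.3 → f/7.1 → f/8 → f/9 → f/10 → f/11 → f/13 — 2 stops smaller aperture (darker).
Net so far: 1 2/3 stops brighter. Shutter speed: 1/1000 → 1/1250 → 1/1600 → 1/2000 → 1/2500 → 1/3200.

1/3200s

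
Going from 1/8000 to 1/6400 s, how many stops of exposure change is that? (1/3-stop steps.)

1/8000 → 1/6400 — count the steps: 1 third-stops = 1/3 stop.

1/3 stop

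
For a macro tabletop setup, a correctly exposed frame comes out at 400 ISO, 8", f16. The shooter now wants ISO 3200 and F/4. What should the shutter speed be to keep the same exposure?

ISO: 400 → 800 → 1600 → 3200 — 3 stops higher (brighter).
Aperture: f/16 → f/11 → f/8 → f/5.6 → f/4 — 4 stops opened up (brighter).
Net change so far: 7 stops brighter. Offset with the shutter speed: 8 → 4 → 2 → 1 → 1/2 → 1/4 → 1/8 → 1/15.

1/15s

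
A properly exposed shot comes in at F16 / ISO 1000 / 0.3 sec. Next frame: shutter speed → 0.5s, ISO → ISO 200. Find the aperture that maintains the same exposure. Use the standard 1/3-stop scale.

Shutter speed: 0.3 → 0.4 → 0.5 — 2/3 stop slower (brighter).
ISO: 1000 → 800 → 640 → 500 → 400 → 320 → 250 → 200 — 2 1/3 stops lower (darker).
Net change so far: 1 2/3 stops darker. Offset with the aperture: f/16 → f/14 → f/13 → f/11 → f/10 → f/9.

f/9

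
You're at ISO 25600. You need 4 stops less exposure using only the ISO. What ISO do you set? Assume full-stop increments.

ISO: 25600 → 12800 → 6400 → 3200 → 1600 — 4 stops dropped (darker).

ISO 1600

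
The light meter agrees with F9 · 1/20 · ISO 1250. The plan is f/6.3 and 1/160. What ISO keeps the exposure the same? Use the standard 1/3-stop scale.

ISO 5000

Aperture: f/9 → f/8 → f/7.1 → f/6.3 — 1 stop larger aperture (brighter).
Shutter speed: 1/20 → 1/25 → 1/30 → 1/40 → 1/50 → 1/60 → 1/80 → 1/100 → 1/125 → 1/160 — 3 stops shorter (darker).
Net change so far: 2 stops darker. Offset with the ISO: 1250 → 1600 → 2000 → 2500 → 3200 → 4000 → 5000.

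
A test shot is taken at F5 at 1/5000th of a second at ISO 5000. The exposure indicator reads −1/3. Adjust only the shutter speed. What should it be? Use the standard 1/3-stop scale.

1/4000s

Underexposed by 1/3 stop → need 1/3 stop brighter.
Shutter speed: 1/5000 → 1/4000.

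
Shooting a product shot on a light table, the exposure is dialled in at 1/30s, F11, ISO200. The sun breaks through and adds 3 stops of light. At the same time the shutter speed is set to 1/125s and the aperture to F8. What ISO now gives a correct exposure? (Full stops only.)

ISO 50

Scene light: 3 stops brighter.
Shutter speed: 1/30 → 1/60 → 1/125 — 2 stops faster (darker).
Aperture: f/11 → f/8 — 1 stop larger aperture (brighter).
Net so far: 2 stops brighter. ISO: 200 → 100 → 50.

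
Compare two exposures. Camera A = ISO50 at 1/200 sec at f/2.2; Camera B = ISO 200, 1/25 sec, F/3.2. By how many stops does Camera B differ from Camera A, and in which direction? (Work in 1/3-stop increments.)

Aperture: f/2.2 → f/2.5 → f/2.8 → f/3.2 — 1 stop smaller aperture (darker).
Shutter speed: 1/200 → 1/160 → 1/125 → 1/100 → 1/80 → 1/60 → 1/50 → 1/40 → 1/30 → 1/25 — 3 stops slower (brighter).
ISO: 50 → 64 → 80 → 100 → 125 → 160 → 200 — 2 stops higher (brighter).
Net: −1 +3 +2 = +4 stops.

4 stops brighter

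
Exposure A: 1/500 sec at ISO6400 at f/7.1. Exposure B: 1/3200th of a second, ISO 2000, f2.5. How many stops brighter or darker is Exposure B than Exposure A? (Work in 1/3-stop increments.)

Aperture: f/7.1 → f/6.3 → f/5.6 → f/5 → f/4.5 → f/4 → f/3.5 → f/3.2 → f/2.8 → f/2.5 — 3 stops opened up (brighter).
Shutter speed: 1/500 → 1/640 → 1/800 → 1/1000 → 1/1250 → 1/1600 → 1/2000 → 1/2500 → 1/3200 — 2 2/3 stops faster (darker).
ISO: 6400 → 5000 → 4000 → 3200 → 2500 → 2000 — 1 2/3 stops lower (darker).
Net: +3 −2 2/3 −1 2/3 = −1 1/3 stops.

1 1/3 stops darker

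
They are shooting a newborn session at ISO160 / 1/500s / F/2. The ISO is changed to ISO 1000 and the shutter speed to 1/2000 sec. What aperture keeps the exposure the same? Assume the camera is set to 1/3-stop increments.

ISO: 160 → 200 → 250 → 320 → 400 → 500 → 640 → 800 → 1000 — 2 2/3 stops higher (brighter).
Shutter speed: 1/500 → 1/640 → 1/800 → 1/1000 → 1/1250 → 1/1600 → 1/2000 — 2 stops shorter (darker).
Net change so far: 2/3 stop brighter. Offset with the aperture: f/2 → f/2.2 → f/2.5.

f/2.5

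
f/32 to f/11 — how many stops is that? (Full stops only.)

3 stops

f/32 → f/22 → f/16 → f/11 — count the steps: 3 stops.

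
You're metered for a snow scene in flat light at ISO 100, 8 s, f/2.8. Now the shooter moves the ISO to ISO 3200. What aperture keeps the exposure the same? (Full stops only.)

ISO: 100 → 200 → 400 → 800 → 1600 → 3200 — 5 stops raised (brighter).
Need 5 stops darker from the aperture: f/2.8 → f/4 → f/5.6 → f/8 → f/11 → f/16.

f/16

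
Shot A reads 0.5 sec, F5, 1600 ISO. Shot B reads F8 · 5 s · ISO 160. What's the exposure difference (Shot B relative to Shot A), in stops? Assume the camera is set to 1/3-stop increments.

Aperture: f/5 → f/5.6 → f/6.3 → f/7.1 → f/8 — 1 1/3 stops stopped down (darker).
Shutter speed: 0.5 → 0.6 → 0.8 → 1 → 1.3 → 1.6 → 2 → 2.5 → 3.2 → 4 → 5 — 3 1/3 stops slower (brighter).
ISO: 1600 → 1250 → 1000 → 800 → 640 → 500 → 400 → 320 → 250 → 200 → 160 — 3 1/3 stops lower (darker).
Net: −1 1/3 +3 1/3 −3 1/3 = −1 1/3 stops.

1 1/3 stops darker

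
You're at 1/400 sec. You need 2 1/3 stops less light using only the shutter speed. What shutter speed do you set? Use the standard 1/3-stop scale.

Shutter speed: 1/400 → 1/500 → 1/640 → 1/800 → 1/1000 → 1/1250 → 1/1600 → 1/2000 — 2 1/3 stops shorter (darker).

1/2000s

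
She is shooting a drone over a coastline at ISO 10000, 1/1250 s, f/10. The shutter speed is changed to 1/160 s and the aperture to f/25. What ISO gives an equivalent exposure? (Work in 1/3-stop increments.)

Shutter speed: 1/1250 → 1/1000 → 1/800 → 1/640 → 1/500 → 1/400 → 1/320 → 1/250 → 1/200 → 1/160 — 3 stops slower (brighter).
Aperture: f/10 → f/11 → f/13 → f/14 → f/16 → f/18 → f/20 → f/22 → f/25 — 2 2/3 stops smaller aperture (darker).
Net change so far: 1/3 stop brighter. Offset with the ISO: 10000 → 8000.

ISO 8000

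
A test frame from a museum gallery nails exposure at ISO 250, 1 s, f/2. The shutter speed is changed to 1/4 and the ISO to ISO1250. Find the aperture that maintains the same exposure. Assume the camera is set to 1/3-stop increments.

Shutter speed: 1 → 0.8 → 0.6 → 0.5 → 0.4 → 0.3 → 1/4 — 2 stops shorter (darker).
ISO: 250 → 320 → 400 → 500 → 640 → 800 → 1000 → 1250 — 2 1/3 stops higher (brighter).
Net change so far: 1/3 stop brighter. Offset with the aperture: f/2 → f/2.2.

f/2.2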